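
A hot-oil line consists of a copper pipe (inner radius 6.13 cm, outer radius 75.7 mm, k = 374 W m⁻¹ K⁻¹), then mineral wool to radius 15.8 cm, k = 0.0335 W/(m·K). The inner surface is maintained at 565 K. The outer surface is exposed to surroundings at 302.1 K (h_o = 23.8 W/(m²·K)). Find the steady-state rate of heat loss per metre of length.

Series thermal resistances, inner to outer:
  R'_copper = ln(0.0757/0.0613)/(2πk) = 0.2110/(2π·374) = 8.979×10^-5 m·K/W
  R'_mineral wool = ln(0.158/0.0757)/(2πk) = 0.7358/(2π·0.0335) = 3.496 m·K/W
  R'_conv,out = 1/(2πr h) = 1/(2π·0.158·23.8) = 0.04232 m·K/W
ΣR = 8.979×10^-5 + 3.496 + 0.04232 = 3.538 m·K/W
Q' = ΔT/ΣR = (565 K − 302.1 K)/3.538 = 74.3 W/m

Q' = 74.3 W/m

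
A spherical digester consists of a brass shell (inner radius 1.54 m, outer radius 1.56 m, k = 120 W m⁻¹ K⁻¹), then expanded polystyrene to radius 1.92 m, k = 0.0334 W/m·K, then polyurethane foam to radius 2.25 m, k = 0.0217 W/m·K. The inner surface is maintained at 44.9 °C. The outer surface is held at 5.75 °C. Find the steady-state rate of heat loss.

Treat each layer as a resistance in series:
  R_brass = (1/1.54 − 1/1.56)/(4πk) = 0.008325/(4π·120) = 5.521×10^-6 K/W
  R_expanded polystyrene = (1/1.56 − 1/1.92)/(4πk) = 0.1202/(4π·0.0334) = 0.2864 K/W
  R_polyurethane foam = (1/1.92 − 1/2.25)/(4πk) = 0.07639/(4π·0.0217) = 0.2801 K/W
ΣR = 5.521×10^-6 + 0.2864 + 0.2801 = 0.5665 K/W
Q = ΔT/ΣR = (44.9 °C − 5.75 °C)/0.5665 = 69.1 W

Q = 69.1 W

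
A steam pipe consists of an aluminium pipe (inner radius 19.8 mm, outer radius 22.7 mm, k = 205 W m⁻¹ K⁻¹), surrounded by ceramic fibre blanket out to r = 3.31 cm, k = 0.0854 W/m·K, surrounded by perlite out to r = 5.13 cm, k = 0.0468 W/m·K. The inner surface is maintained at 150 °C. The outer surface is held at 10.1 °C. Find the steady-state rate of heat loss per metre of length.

Q' = 63.8 W/m

Resistance network (inner→outer):
  R'_aluminium = ln(0.0227/0.0198)/(2πk) = 0.1367/(2π·205) = 1.061×10^-4 m·K/W
  R'_ceramic fibre blanket = ln(0.0331/0.0227)/(2πk) = 0.3772/(2π·0.0854) = 0.7029 m·K/W
  R'_perlite = ln(0.0513/0.0331)/(2πk) = 0.4382/(2π·0.0468) = 1.490 m·K/W
ΣR = 1.061×10^-4 + 0.7029 + 1.490 = 2.193 m·K/W
Q' = ΔT/ΣR = (150 °C − 10.1 °C)/2.193 = 63.8 W/m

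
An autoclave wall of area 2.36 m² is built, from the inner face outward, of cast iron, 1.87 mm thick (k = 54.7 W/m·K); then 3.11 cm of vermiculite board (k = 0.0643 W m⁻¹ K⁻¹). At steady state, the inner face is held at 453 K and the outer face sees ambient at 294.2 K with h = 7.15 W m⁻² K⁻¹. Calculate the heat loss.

Q = 601 W

Treat each layer as a resistance in series:
  R_cast iron = L/(kA) = 0.00187/(54.7·2.36) = 1.449×10^-5 K/W
  R_vermiculite board = L/(kA) = 0.0311/(0.0643·2.36) = 0.2049 K/W
  R_conv,out = 1/(hA) = 1/(7.15·2.36) = 0.05926 K/W
ΣR = 1.449×10^-5 + 0.2049 + 0.05926 = 0.2642 K/W
Q = ΔT/ΣR = (453 K − 294.2 K)/0.2642 = 601 W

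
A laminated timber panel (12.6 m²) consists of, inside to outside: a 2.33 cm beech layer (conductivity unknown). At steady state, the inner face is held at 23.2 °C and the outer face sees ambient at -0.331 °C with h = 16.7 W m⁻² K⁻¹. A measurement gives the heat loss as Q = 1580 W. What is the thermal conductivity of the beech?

ΣR = ΔT/Q = |23.2 − -0.331|/1580 = 0.01489 K/W
Known resistances:
  R_conv,out = 1/(hA) = 1/(16.7·12.6) = 0.004752 K/W
R_beech = ΣR − ΣR_known = 0.01489 − 0.004752 = 0.01014 K/W
L/(kA) = 0.01014 ⇒ k = 0.0233/(0.01014·12.6) = 0.182 W/m·K

k = 0.182 W/m·K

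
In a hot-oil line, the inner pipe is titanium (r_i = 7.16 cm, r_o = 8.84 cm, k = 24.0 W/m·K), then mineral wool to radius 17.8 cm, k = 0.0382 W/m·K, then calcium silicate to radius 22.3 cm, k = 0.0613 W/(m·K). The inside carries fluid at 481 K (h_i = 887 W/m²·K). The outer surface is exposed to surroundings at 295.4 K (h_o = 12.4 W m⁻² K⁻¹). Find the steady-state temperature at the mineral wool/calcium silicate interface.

T = 328.9 K

Treat each layer as a resistance in series:
  R'_conv,in = 1/(2πr h) = 1/(2π·0.0716·887) = 0.002506 m·K/W
  R'_titanium = ln(0.0884/0.0716)/(2πk) = 0.2108/(2π·24.0) = 0.001398 m·K/W
  R'_mineral wool = ln(0.178/0.0884)/(2πk) = 0.6999/(2π·0.0382) = 2.916 m·K/W
  R'_calcium silicate = ln(0.223/0.178)/(2πk) = 0.2254/(2π·0.0613) = 0.5852 m·K/W
  R'_conv,out = 1/(2πr h) = 1/(2π·0.223·12.4) = 0.05756 m·K/W
ΣR = 0.002506 + 0.001398 + 2.916 + 0.5852 + 0.05756 = 3.563 m·K/W
Q' = ΔT/ΣR = (481 K − 295.4 K)/3.563 = 52.09 W/m
From the inner boundary to the mineral wool/calcium silicate interface, ΣR_partial = 2.920 m·K/W.
T_interface = T_in − Q'·ΣR_partial = 481 K − (52.09)(2.920) = 328.9 K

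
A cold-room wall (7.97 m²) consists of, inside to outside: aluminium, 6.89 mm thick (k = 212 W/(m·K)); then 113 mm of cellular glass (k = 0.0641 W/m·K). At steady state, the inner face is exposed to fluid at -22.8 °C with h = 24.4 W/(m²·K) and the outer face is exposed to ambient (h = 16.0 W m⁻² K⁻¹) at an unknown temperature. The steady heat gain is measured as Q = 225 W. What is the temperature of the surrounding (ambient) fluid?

Sum the resistances:
  R_conv,in = 1/(hA) = 1/(24.4·7.97) = 0.005142 K/W
  R_aluminium = L/(kA) = 0.00689/(212·7.97) = 4.078×10^-6 K/W
  R_cellular glass = L/(kA) = 0.113/(0.0641·7.97) = 0.2212 K/W
  R_conv,out = 1/(hA) = 1/(16.0·7.97) = 0.007842 K/W
ΣR = 0.2342 K/W
ΔT = Q·ΣR = 225 × 0.2342 = 52.70 K
Heat flows inward, so T_out = T_in + ΔT = -22.8 + 52.70 = 29.9 °C

T_out = 29.9 °C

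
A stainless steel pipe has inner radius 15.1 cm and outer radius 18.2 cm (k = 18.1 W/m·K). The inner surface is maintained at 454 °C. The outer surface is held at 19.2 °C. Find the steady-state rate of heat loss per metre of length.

Q' = 2πk·ΔT/ln(r₂/r₁) = 2π × 18.1 × 434.8 / ln(0.182/0.151) = 2.65×10^5 W/m

Q' = 2.65×10^5 W/m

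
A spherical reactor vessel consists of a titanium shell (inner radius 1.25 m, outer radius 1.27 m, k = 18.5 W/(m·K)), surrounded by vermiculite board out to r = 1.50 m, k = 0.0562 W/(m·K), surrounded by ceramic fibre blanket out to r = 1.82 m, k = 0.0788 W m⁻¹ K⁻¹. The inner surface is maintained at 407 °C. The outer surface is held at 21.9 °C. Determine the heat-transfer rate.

Series thermal resistances, inner to outer:
  R_titanium = (1/1.25 − 1/1.27)/(4πk) = 0.01260/(4π·18.5) = 5.419×10^-5 K/W
  R_vermiculite board = (1/1.27 − 1/1.50)/(4πk) = 0.1207/(4π·0.0562) = 0.1710 K/W
  R_ceramic fibre blanket = (1/1.50 − 1/1.82)/(4πk) = 0.1172/(4π·0.0788) = 0.1184 K/W
ΣR = 5.419×10^-5 + 0.1710 + 0.1184 = 0.2895 K/W
Q = ΔT/ΣR = (407 °C − 21.9 °C)/0.2895 = 1330 W

Q = 1330 W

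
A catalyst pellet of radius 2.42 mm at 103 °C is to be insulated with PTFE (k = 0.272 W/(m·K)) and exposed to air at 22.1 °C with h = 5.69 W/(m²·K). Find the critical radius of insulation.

r_cr = 9.56 cm

For a sphere, r_cr = 2k_ins/h = 2·0.272/5.69 = 0.0956 m = 9.56 cm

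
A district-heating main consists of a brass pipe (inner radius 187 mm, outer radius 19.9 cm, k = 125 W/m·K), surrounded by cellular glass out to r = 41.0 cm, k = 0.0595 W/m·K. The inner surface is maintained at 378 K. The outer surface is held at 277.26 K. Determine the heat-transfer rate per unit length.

Resistance network (inner→outer):
  R'_brass = ln(0.199/0.187)/(2πk) = 0.06220/(2π·125) = 7.919×10^-5 m·K/W
  R'_cellular glass = ln(0.410/0.199)/(2πk) = 0.7229/(2π·0.0595) = 1.934 m·K/W
ΣR = 7.919×10^-5 + 1.934 = 1.934 m·K/W
Q' = ΔT/ΣR = (378 K − 277.26 K)/1.934 = 52.1 W/m

Q' = 52.1 W/m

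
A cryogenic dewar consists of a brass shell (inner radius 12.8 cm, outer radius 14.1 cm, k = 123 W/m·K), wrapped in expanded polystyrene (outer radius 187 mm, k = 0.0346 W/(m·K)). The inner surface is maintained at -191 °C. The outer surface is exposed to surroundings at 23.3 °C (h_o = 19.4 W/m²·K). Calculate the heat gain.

Treat each layer as a resistance in series:
  R_brass = (1/0.128 − 1/0.141)/(4πk) = 0.7203/(4π·123) = 4.660×10^-4 K/W
  R_expanded polystyrene = (1/0.141 − 1/0.187)/(4πk) = 1.745/(4π·0.0346) = 4.012 K/W
  R_conv,out = 1/(4πr²h) = 1/(4π·0.187²·19.4) = 0.1173 K/W
ΣR = 4.660×10^-4 + 4.012 + 0.1173 = 4.130 K/W
Q = ΔT/ΣR = (-191 °C − 23.3 °C)/4.130 = -51.9 W
(Negative Q ⇒ heat flows inward; heat gain = 51.9 W.)

Q = 51.9 W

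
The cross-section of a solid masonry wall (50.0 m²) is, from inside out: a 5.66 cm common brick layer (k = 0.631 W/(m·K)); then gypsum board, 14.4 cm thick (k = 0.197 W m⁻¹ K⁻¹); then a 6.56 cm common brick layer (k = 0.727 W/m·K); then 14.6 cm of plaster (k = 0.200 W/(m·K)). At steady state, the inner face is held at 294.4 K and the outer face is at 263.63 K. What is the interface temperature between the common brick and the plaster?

T = 277.32 K

Series thermal resistances, inner to outer:
  R_common brick = L/(kA) = 0.0566/(0.631·50.0) = 0.001794 K/W
  R_gypsum board = L/(kA) = 0.144/(0.197·50.0) = 0.01462 K/W
  R_common brick = L/(kA) = 0.0656/(0.727·50.0) = 0.001805 K/W
  R_plaster = L/(kA) = 0.146/(0.200·50.0) = 0.01460 K/W
ΣR = 0.001794 + 0.01462 + 0.001805 + 0.01460 = 0.03282 K/W
Q = ΔT/ΣR = (294.4 K − 263.63 K)/0.03282 = 937.5 W
From the inner boundary to the common brick/plaster interface, ΣR_partial = 0.01822 K/W.
T_interface = T_in − Q·ΣR_partial = 294.4 K − (937.5)(0.01822) = 277.32 K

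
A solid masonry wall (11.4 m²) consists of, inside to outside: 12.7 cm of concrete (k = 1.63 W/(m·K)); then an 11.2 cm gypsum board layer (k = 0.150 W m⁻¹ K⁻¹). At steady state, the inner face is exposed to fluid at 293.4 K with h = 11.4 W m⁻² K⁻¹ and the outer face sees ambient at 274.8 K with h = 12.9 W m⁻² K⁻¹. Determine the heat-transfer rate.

Resistance network (inner→outer):
  R_conv,in = 1/(hA) = 1/(11.4·11.4) = 0.007695 K/W
  R_concrete = L/(kA) = 0.127/(1.63·11.4) = 0.006835 K/W
  R_gypsum board = L/(kA) = 0.112/(0.150·11.4) = 0.06550 K/W
  R_conv,out = 1/(hA) = 1/(12.9·11.4) = 0.006800 K/W
ΣR = 0.007695 + 0.006835 + 0.06550 + 0.006800 = 0.08683 K/W
Q = ΔT/ΣR = (293.4 K − 274.8 K)/0.08683 = 214 W

Q = 214 W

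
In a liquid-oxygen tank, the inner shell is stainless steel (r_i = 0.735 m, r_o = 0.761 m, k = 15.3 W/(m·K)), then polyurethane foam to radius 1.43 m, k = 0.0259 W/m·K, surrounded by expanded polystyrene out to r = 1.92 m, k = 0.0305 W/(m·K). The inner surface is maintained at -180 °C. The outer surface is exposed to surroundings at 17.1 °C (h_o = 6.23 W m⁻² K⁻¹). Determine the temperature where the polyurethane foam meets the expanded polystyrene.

Treat each layer as a resistance in series:
  R_stainless steel = (1/0.735 − 1/0.761)/(4πk) = 0.04648/(4π·15.3) = 2.418×10^-4 K/W
  R_polyurethane foam = (1/0.761 − 1/1.43)/(4πk) = 0.6148/(4π·0.0259) = 1.889 K/W
  R_expanded polystyrene = (1/1.43 − 1/1.92)/(4πk) = 0.1785/(4π·0.0305) = 0.4656 K/W
  R_conv,out = 1/(4πr²h) = 1/(4π·1.92²·6.23) = 0.003465 K/W
ΣR = 2.418×10^-4 + 1.889 + 0.4656 + 0.003465 = 2.358 K/W
Q = ΔT/ΣR = (-180 °C − 17.1 °C)/2.358 = -83.59 W
From the inner boundary to the polyurethane foam/expanded polystyrene interface, ΣR_partial = 1.889 K/W.
T_interface = T_in − Q·ΣR_partial = -180 °C − (-83.59)(1.889) = -22.1 °C

T = -22.1 °C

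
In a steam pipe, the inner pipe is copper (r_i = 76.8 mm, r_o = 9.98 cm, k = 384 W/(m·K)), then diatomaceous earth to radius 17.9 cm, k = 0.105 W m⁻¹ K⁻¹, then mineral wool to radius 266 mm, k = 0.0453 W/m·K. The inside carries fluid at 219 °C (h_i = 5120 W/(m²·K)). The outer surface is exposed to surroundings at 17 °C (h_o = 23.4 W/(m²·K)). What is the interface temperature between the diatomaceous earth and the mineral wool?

Series thermal resistances, inner to outer:
  R'_conv,in = 1/(2πr h) = 1/(2π·0.0768·5120) = 4.048×10^-4 m·K/W
  R'_copper = ln(0.0998/0.0768)/(2πk) = 0.2620/(2π·384) = 1.086×10^-4 m·K/W
  R'_diatomaceous earth = ln(0.179/0.0998)/(2πk) = 0.5842/(2π·0.105) = 0.8855 m·K/W
  R'_mineral wool = ln(0.266/0.179)/(2πk) = 0.3961/(2π·0.0453) = 1.392 m·K/W
  R'_conv,out = 1/(2πr h) = 1/(2π·0.266·23.4) = 0.02557 m·K/W
ΣR = 4.048×10^-4 + 1.086×10^-4 + 0.8855 + 1.392 + 0.02557 = 2.304 m·K/W
Q' = ΔT/ΣR = (219 °C − 17 °C)/2.304 = 87.67 W/m
From the inner boundary to the diatomaceous earth/mineral wool interface, ΣR_partial = 0.8860 m·K/W.
T_interface = T_in − Q'·ΣR_partial = 219 °C − (87.67)(0.8860) = 141 °C

T = 141 °C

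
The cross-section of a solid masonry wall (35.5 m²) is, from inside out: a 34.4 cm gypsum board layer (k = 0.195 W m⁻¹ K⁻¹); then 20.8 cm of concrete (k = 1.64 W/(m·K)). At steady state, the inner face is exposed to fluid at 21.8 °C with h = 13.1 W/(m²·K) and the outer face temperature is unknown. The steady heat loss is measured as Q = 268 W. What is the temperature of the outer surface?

T_out = 6.95 °C

Sum the resistances:
  R_conv,in = 1/(hA) = 1/(13.1·35.5) = 0.002150 K/W
  R_gypsum board = L/(kA) = 0.344/(0.195·35.5) = 0.04969 K/W
  R_concrete = L/(kA) = 0.208/(1.64·35.5) = 0.003573 K/W
ΣR = 0.05542 K/W
ΔT = Q·ΣR = 268 × 0.05542 = 14.85 K
Heat flows outward, so T_out = T_in − ΔT = 21.8 − 14.85 = 6.95 °C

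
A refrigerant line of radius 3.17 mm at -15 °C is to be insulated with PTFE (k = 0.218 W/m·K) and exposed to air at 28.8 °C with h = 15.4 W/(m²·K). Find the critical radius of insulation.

For a cylinder, r_cr = k_ins/h = 0.218/15.4 = 0.0142 m = 1.42 cm

r_cr = 1.42 cm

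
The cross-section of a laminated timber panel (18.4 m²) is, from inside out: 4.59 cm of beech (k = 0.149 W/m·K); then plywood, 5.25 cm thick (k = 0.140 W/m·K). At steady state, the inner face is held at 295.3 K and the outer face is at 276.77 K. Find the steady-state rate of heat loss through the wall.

Treat each layer as a resistance in series:
  R_beech = L/(kA) = 0.0459/(0.149·18.4) = 0.01674 K/W
  R_plywood = L/(kA) = 0.0525/(0.140·18.4) = 0.02038 K/W
ΣR = 0.01674 + 0.02038 = 0.03712 K/W
Q = ΔT/ΣR = (295.3 K − 276.77 K)/0.03712 = 499 W

Q = 499 W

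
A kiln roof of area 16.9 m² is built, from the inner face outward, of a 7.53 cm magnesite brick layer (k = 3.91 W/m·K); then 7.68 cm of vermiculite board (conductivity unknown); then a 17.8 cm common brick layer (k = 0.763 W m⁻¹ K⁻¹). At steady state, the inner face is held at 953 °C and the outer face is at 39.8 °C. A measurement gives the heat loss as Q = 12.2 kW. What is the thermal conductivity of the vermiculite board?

ΣR = ΔT/Q = |953 − 39.8|/12200 = 0.07485 K/W
Known resistances:
  R_magnesite brick = L/(kA) = 0.0753/(3.91·16.9) = 0.001140 K/W
  R_common brick = L/(kA) = 0.178/(0.763·16.9) = 0.01380 K/W
R_vermiculite board = ΣR − ΣR_known = 0.07485 − 0.01494 = 0.05991 K/W
L/(kA) = 0.05991 ⇒ k = 0.0768/(0.05991·16.9) = 0.0759 W/m·K

k = 0.0759 W/m·K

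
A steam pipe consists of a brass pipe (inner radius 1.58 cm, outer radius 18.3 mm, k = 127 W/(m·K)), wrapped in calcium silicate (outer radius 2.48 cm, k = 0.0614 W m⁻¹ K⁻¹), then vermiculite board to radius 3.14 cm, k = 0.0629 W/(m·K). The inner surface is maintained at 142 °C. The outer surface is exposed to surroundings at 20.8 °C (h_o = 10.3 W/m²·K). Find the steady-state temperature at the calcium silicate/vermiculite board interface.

T = 91.1 °C

Treat each layer as a resistance in series:
  R'_brass = ln(0.0183/0.0158)/(2πk) = 0.1469/(2π·127) = 1.841×10^-4 m·K/W
  R'_calcium silicate = ln(0.0248/0.0183)/(2πk) = 0.3039/(2π·0.0614) = 0.7878 m·K/W
  R'_vermiculite board = ln(0.0314/0.0248)/(2πk) = 0.2360/(2π·0.0629) = 0.5971 m·K/W
  R'_conv,out = 1/(2πr h) = 1/(2π·0.0314·10.3) = 0.4921 m·K/W
ΣR = 1.841×10^-4 + 0.7878 + 0.5971 + 0.4921 = 1.877 m·K/W
Q' = ΔT/ΣR = (142 °C − 20.8 °C)/1.877 = 64.57 W/m
From the inner boundary to the calcium silicate/vermiculite board interface, ΣR_partial = 0.7880 m·K/W.
T_interface = T_in − Q'·ΣR_partial = 142 °C − (64.57)(0.7880) = 91.1 °C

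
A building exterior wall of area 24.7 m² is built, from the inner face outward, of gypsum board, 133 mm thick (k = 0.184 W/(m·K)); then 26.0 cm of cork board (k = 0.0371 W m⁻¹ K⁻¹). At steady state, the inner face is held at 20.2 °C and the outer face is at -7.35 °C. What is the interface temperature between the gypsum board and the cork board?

Resistance network (inner→outer):
  R_gypsum board = L/(kA) = 0.133/(0.184·24.7) = 0.02926 K/W
  R_cork board = L/(kA) = 0.260/(0.0371·24.7) = 0.2837 K/W
ΣR = 0.02926 + 0.2837 = 0.3130 K/W
Q = ΔT/ΣR = (20.2 °C − -7.35 °C)/0.3130 = 88.02 W
From the inner boundary to the gypsum board/cork board interface, ΣR_partial = 0.02926 K/W.
T_interface = T_in − Q·ΣR_partial = 20.2 °C − (88.02)(0.02926) = 17.6 °C

T = 17.6 °C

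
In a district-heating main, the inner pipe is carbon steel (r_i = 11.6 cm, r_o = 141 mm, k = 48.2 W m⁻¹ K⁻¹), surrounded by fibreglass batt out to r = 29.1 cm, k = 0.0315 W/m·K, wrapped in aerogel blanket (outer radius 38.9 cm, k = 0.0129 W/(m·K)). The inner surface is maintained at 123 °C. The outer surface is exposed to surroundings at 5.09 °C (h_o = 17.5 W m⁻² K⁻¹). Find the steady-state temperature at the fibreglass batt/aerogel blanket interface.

T = 63.6 °C

Treat each layer as a resistance in series:
  R'_carbon steel = ln(0.141/0.116)/(2πk) = 0.1952/(2π·48.2) = 6.444×10^-4 m·K/W
  R'_fibreglass batt = ln(0.291/0.141)/(2πk) = 0.7246/(2π·0.0315) = 3.661 m·K/W
  R'_aerogel blanket = ln(0.389/0.291)/(2πk) = 0.2903/(2π·0.0129) = 3.581 m·K/W
  R'_conv,out = 1/(2πr h) = 1/(2π·0.389·17.5) = 0.02338 m·K/W
ΣR = 6.444×10^-4 + 3.661 + 3.581 + 0.02338 = 7.266 m·K/W
Q' = ΔT/ΣR = (123 °C − 5.09 °C)/7.266 = 16.23 W/m
From the inner boundary to the fibreglass batt/aerogel blanket interface, ΣR_partial = 3.662 m·K/W.
T_interface = T_in − Q'·ΣR_partial = 123 °C − (16.23)(3.662) = 63.6 °C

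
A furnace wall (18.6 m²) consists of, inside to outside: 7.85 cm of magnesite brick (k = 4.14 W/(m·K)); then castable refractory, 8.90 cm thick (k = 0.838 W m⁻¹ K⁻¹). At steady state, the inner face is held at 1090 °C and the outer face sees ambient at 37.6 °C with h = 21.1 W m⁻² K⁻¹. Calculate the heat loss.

Resistance network (inner→outer):
  R_magnesite brick = L/(kA) = 0.0785/(4.14·18.6) = 0.001019 K/W
  R_castable refractory = L/(kA) = 0.0890/(0.838·18.6) = 0.005710 K/W
  R_conv,out = 1/(hA) = 1/(21.1·18.6) = 0.002548 K/W
ΣR = 0.001019 + 0.005710 + 0.002548 = 0.009277 K/W
Q = ΔT/ΣR = (1090 °C − 37.6 °C)/0.009277 = 1.13×10^5 W

Q = 113 kW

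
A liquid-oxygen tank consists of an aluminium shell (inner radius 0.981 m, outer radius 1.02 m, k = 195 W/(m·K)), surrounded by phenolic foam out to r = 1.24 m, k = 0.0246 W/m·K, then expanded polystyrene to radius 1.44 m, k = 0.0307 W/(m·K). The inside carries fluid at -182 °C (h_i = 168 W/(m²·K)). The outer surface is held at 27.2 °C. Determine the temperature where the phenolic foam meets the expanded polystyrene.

Resistance network (inner→outer):
  R_conv,in = 1/(4πr²h) = 1/(4π·0.981²·168) = 4.922×10^-4 K/W
  R_aluminium = (1/0.981 − 1/1.02)/(4πk) = 0.03898/(4π·195) = 1.591×10^-5 K/W
  R_phenolic foam = (1/1.02 − 1/1.24)/(4πk) = 0.1739/(4π·0.0246) = 0.5627 K/W
  R_expanded polystyrene = (1/1.24 − 1/1.44)/(4πk) = 0.1120/(4π·0.0307) = 0.2903 K/W
ΣR = 4.922×10^-4 + 1.591×10^-5 + 0.5627 + 0.2903 = 0.8535 K/W
Q = ΔT/ΣR = (-182 °C − 27.2 °C)/0.8535 = -245.1 W
From the inner boundary to the phenolic foam/expanded polystyrene interface, ΣR_partial = 0.5632 K/W.
T_interface = T_in − Q·ΣR_partial = -182 °C − (-245.1)(0.5632) = -44.0 °C

T = -44.0 °C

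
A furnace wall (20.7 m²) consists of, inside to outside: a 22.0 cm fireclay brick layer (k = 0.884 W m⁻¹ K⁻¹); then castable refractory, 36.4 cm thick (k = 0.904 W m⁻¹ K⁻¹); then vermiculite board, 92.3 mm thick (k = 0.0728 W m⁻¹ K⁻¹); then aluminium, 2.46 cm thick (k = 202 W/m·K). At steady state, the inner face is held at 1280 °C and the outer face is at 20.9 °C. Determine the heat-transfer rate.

Q = 13600 W

Treat each layer as a resistance in series:
  R_fireclay brick = L/(kA) = 0.220/(0.884·20.7) = 0.01202 K/W
  R_castable refractory = L/(kA) = 0.364/(0.904·20.7) = 0.01945 K/W
  R_vermiculite board = L/(kA) = 0.0923/(0.0728·20.7) = 0.06125 K/W
  R_aluminium = L/(kA) = 0.0246/(202·20.7) = 5.883×10^-6 K/W
ΣR = 0.01202 + 0.01945 + 0.06125 + 5.883×10^-6 = 0.09273 K/W
Q = ΔT/ΣR = (1280 °C − 20.9 °C)/0.09273 = 13600 W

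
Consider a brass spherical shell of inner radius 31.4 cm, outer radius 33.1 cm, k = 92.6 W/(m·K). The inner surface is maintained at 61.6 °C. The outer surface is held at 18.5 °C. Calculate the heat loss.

Q = 3.07×10^5 W

Q = 4πk·ΔT/(1/r₁ − 1/r₂) = 4π × 92.6 × 43.1 / (1/0.314 − 1/0.331) = 3.07×10^5 W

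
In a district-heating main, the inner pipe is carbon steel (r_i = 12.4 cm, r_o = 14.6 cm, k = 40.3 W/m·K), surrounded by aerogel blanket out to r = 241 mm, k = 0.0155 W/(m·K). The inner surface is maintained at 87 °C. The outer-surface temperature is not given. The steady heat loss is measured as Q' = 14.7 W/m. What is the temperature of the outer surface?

Series resistances:
  R'_carbon steel = ln(0.146/0.124)/(2πk) = 0.1633/(2π·40.3) = 6.450×10^-4 m·K/W
  R'_aerogel blanket = ln(0.241/0.146)/(2πk) = 0.5012/(2π·0.0155) = 5.146 m·K/W
ΣR = 5.147 m·K/W
ΔT = Q'·ΣR = 14.7 × 5.147 = 75.66 K
Heat flows outward, so T_out = T_in − ΔT = 87 − 75.66 = 11.3 °C

T_out = 11.3 °C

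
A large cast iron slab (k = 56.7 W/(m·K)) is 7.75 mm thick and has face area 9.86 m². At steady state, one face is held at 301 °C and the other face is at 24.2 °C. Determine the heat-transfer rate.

Q = 20000 kW

Q = kA·ΔT/L = 56.7 × 9.86 × |301 °C − 24.2 °C| / 0.00775 = 2.00×10^7 W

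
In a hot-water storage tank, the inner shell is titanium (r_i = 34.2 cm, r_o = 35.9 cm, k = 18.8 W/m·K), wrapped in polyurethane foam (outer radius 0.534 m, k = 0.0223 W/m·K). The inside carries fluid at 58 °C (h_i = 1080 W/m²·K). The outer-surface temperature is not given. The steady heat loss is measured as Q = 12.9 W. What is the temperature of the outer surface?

T_out = 16.0 °C

Series resistances:
  R_conv,in = 1/(4πr²h) = 1/(4π·0.342²·1080) = 6.300×10^-4 K/W
  R_titanium = (1/0.342 − 1/0.359)/(4πk) = 0.1385/(4π·18.8) = 5.861×10^-4 K/W
  R_polyurethane foam = (1/0.359 − 1/0.534)/(4πk) = 0.9129/(4π·0.0223) = 3.258 K/W
ΣR = 3.259 K/W
ΔT = Q·ΣR = 12.9 × 3.259 = 42.04 K
Heat flows outward, so T_out = T_in − ΔT = 58 − 42.04 = 16.0 °C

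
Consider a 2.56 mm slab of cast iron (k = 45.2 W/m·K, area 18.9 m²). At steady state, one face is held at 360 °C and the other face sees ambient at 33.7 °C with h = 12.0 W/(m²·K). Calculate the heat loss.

Q = 74.0 kW

Resistance network (inner→outer):
  R_cast iron = L/(kA) = 0.00256/(45.2·18.9) = 2.997×10^-6 K/W
  R_conv,out = 1/(hA) = 1/(12.0·18.9) = 0.004409 K/W
ΣR = 2.997×10^-6 + 0.004409 = 0.004412 K/W
Q = ΔT/ΣR = (360 °C − 33.7 °C)/0.004412 = 74000 W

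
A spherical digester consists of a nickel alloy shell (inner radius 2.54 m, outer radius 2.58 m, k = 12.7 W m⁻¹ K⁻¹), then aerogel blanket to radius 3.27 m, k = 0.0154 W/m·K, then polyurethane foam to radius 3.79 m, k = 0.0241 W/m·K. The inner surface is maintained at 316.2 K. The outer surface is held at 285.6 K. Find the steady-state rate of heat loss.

Q = 54.5 W

Treat each layer as a resistance in series:
  R_nickel alloy = (1/2.54 − 1/2.58)/(4πk) = 0.006104/(4π·12.7) = 3.825×10^-5 K/W
  R_aerogel blanket = (1/2.58 − 1/3.27)/(4πk) = 0.08179/(4π·0.0154) = 0.4226 K/W
  R_polyurethane foam = (1/3.27 − 1/3.79)/(4πk) = 0.04196/(4π·0.0241) = 0.1385 K/W
ΣR = 3.825×10^-5 + 0.4226 + 0.1385 = 0.5611 K/W
Q = ΔT/ΣR = (316.2 K − 285.6 K)/0.5611 = 54.5 W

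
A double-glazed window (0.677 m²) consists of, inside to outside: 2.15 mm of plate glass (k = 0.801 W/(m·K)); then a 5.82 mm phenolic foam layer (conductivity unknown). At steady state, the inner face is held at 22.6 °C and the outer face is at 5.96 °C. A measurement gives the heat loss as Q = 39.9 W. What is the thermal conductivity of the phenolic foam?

ΣR = ΔT/Q = |22.6 − 5.96|/39.9 = 0.4170 K/W
Known resistances:
  R_plate glass = L/(kA) = 0.00215/(0.801·0.677) = 0.003965 K/W
R_phenolic foam = ΣR − ΣR_known = 0.4170 − 0.003965 = 0.4130 K/W
L/(kA) = 0.4130 ⇒ k = 0.00582/(0.4130·0.677) = 0.0208 W/m·K

k = 0.0208 W/m·K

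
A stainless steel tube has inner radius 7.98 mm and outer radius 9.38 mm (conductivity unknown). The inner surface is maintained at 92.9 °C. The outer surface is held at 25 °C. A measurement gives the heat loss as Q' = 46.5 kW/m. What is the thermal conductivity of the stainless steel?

ΣR = ΔT/Q' = |92.9 − 25|/46500 = 0.001460 m·K/W
ln(r₂/r₁)/(2πk) = 0.001460 ⇒ k = 0.1616/(2π·0.001460) = 17.6 W/m·K

k = 17.6 W/m·K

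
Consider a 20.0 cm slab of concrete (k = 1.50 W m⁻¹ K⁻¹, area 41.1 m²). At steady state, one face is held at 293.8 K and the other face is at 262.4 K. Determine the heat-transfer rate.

Q = 9.68 kW

Q = kA·ΔT/L = 1.50 × 41.1 × |293.8 K − 262.4 K| / 0.200 = 9680 W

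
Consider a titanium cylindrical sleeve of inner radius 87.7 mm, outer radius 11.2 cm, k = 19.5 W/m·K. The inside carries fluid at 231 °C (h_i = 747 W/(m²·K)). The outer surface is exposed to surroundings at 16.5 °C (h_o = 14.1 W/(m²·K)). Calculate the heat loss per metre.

Treat each layer as a resistance in series:
  R'_conv,in = 1/(2πr h) = 1/(2π·0.0877·747) = 0.002429 m·K/W
  R'_titanium = ln(0.112/0.0877)/(2πk) = 0.2446/(2π·19.5) = 0.001996 m·K/W
  R'_conv,out = 1/(2πr h) = 1/(2π·0.112·14.1) = 0.1008 m·K/W
ΣR = 0.002429 + 0.001996 + 0.1008 = 0.1052 m·K/W
Q' = ΔT/ΣR = (231 °C − 16.5 °C)/0.1052 = 2040 W/m

Q' = 2.04 kW/m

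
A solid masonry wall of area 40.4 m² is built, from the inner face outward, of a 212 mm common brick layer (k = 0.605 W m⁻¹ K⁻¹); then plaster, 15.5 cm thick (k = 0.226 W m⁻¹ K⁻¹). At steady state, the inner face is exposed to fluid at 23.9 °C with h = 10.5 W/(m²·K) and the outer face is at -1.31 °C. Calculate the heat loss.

Q = 900 W

Resistance network (inner→outer):
  R_conv,in = 1/(hA) = 1/(10.5·40.4) = 0.002357 K/W
  R_common brick = L/(kA) = 0.212/(0.605·40.4) = 0.008674 K/W
  R_plaster = L/(kA) = 0.155/(0.226·40.4) = 0.01698 K/W
ΣR = 0.002357 + 0.008674 + 0.01698 = 0.02801 K/W
Q = ΔT/ΣR = (23.9 °C − -1.31 °C)/0.02801 = 900 W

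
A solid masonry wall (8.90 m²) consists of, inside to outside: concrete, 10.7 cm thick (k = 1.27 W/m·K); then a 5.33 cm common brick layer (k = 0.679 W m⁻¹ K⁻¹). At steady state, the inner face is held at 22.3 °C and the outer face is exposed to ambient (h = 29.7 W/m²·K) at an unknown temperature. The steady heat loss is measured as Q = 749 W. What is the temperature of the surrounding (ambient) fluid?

Series resistances:
  R_concrete = L/(kA) = 0.107/(1.27·8.90) = 0.009467 K/W
  R_common brick = L/(kA) = 0.0533/(0.679·8.90) = 0.008820 K/W
  R_conv,out = 1/(hA) = 1/(29.7·8.90) = 0.003783 K/W
ΣR = 0.02207 K/W
ΔT = Q·ΣR = 749 × 0.02207 = 16.53 K
Heat flows outward, so T_out = T_in − ΔT = 22.3 − 16.53 = 5.77 °C

T_out = 5.77 °C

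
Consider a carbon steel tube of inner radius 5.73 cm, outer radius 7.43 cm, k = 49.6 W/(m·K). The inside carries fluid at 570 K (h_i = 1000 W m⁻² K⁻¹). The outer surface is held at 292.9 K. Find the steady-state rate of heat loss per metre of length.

Q' = 76700 W/m

Resistance network (inner→outer):
  R'_conv,in = 1/(2πr h) = 1/(2π·0.0573·1000) = 0.002778 m·K/W
  R'_carbon steel = ln(0.0743/0.0573)/(2πk) = 0.2598/(2π·49.6) = 8.337×10^-4 m·K/W
ΣR = 0.002778 + 8.337×10^-4 = 0.003612 m·K/W
Q' = ΔT/ΣR = (570 K − 292.9 K)/0.003612 = 76700 W/m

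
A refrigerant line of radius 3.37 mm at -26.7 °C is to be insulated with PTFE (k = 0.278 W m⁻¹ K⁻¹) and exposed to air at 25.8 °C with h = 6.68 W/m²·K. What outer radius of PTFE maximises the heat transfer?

r_cr = 4.16 cm

For a cylinder, r_cr = k_ins/h = 0.278/6.68 = 0.0416 m = 4.16 cm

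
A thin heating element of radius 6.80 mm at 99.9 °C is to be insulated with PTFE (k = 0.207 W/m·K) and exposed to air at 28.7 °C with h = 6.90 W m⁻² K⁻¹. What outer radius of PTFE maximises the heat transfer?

For a cylinder, r_cr = k_ins/h = 0.207/6.90 = 0.0300 m = 3.00 cm

r_cr = 3.00 cm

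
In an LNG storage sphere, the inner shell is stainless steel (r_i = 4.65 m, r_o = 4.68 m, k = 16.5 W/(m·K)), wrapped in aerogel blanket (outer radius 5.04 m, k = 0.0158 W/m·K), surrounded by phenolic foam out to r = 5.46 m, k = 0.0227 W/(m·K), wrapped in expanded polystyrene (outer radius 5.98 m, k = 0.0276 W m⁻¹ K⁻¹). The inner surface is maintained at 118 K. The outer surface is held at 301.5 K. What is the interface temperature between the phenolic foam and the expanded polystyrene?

Treat each layer as a resistance in series:
  R_stainless steel = (1/4.65 − 1/4.68)/(4πk) = 0.001379/(4π·16.5) = 6.649×10^-6 K/W
  R_aerogel blanket = (1/4.68 − 1/5.04)/(4πk) = 0.01526/(4π·0.0158) = 0.07687 K/W
  R_phenolic foam = (1/5.04 − 1/5.46)/(4πk) = 0.01526/(4π·0.0227) = 0.05350 K/W
  R_expanded polystyrene = (1/5.46 − 1/5.98)/(4πk) = 0.01593/(4π·0.0276) = 0.04592 K/W
ΣR = 6.649×10^-6 + 0.07687 + 0.05350 + 0.04592 = 0.1763 K/W
Q = ΔT/ΣR = (118 K − 301.5 K)/0.1763 = -1041 W
From the inner boundary to the phenolic foam/expanded polystyrene interface, ΣR_partial = 0.1304 K/W.
T_interface = T_in − Q·ΣR_partial = 118 K − (-1041)(0.1304) = 253.7 K

T = 253.7 K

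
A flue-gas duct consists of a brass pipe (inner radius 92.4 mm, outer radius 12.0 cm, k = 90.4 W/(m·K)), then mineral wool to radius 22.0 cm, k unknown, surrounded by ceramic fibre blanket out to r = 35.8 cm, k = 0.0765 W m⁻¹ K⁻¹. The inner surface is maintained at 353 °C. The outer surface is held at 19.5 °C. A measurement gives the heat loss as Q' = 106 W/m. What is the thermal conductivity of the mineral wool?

ΣR = ΔT/Q' = |353 − 19.5|/106 = 3.146 m·K/W
Known resistances:
  R'_brass = ln(0.120/0.0924)/(2πk) = 0.2614/(2π·90.4) = 4.601×10^-4 m·K/W
  R'_ceramic fibre blanket = ln(0.358/0.220)/(2πk) = 0.4869/(2π·0.0765) = 1.013 m·K/W
R_mineral wool = ΣR − ΣR_known = 3.146 − 1.013 = 2.133 m·K/W
ln(r₂/r₁)/(2πk) = 2.133 ⇒ k = 0.6061/(2π·2.133) = 0.0452 W/m·K

k = 0.0452 W/m·K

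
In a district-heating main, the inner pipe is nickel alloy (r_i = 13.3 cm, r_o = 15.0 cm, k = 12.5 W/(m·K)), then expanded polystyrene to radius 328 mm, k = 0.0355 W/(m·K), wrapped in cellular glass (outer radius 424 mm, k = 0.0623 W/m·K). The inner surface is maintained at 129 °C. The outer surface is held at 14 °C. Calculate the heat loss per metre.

Treat each layer as a resistance in series:
  R'_nickel alloy = ln(0.150/0.133)/(2πk) = 0.1203/(2π·12.5) = 0.001532 m·K/W
  R'_expanded polystyrene = ln(0.328/0.150)/(2πk) = 0.7824/(2π·0.0355) = 3.508 m·K/W
  R'_cellular glass = ln(0.424/0.328)/(2πk) = 0.2567/(2π·0.0623) = 0.6558 m·K/W
ΣR = 0.001532 + 3.508 + 0.6558 = 4.165 m·K/W
Q' = ΔT/ΣR = (129 °C − 14 °C)/4.165 = 27.6 W/m

Q' = 27.6 W/m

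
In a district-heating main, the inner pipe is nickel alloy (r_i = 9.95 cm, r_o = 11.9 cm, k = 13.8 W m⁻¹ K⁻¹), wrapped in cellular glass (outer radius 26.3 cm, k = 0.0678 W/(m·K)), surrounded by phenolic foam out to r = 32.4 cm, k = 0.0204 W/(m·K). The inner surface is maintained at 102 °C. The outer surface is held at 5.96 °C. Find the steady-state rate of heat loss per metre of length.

Q' = 27.5 W/m

Series thermal resistances, inner to outer:
  R'_nickel alloy = ln(0.119/0.0995)/(2πk) = 0.1790/(2π·13.8) = 0.002064 m·K/W
  R'_cellular glass = ln(0.263/0.119)/(2πk) = 0.7930/(2π·0.0678) = 1.862 m·K/W
  R'_phenolic foam = ln(0.324/0.263)/(2πk) = 0.2086/(2π·0.0204) = 1.627 m·K/W
ΣR = 0.002064 + 1.862 + 1.627 = 3.491 m·K/W
Q' = ΔT/ΣR = (102 °C − 5.96 °C)/3.491 = 27.5 W/m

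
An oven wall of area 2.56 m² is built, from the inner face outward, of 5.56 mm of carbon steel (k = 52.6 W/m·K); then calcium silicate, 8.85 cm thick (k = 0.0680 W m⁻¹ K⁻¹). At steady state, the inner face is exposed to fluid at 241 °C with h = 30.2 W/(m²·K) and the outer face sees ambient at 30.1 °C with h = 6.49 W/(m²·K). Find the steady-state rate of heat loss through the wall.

Q = 363 W

Series thermal resistances, inner to outer:
  R_conv,in = 1/(hA) = 1/(30.2·2.56) = 0.01293 K/W
  R_carbon steel = L/(kA) = 0.00556/(52.6·2.56) = 4.129×10^-5 K/W
  R_calcium silicate = L/(kA) = 0.0885/(0.0680·2.56) = 0.5084 K/W
  R_conv,out = 1/(hA) = 1/(6.49·2.56) = 0.06019 K/W
ΣR = 0.01293 + 4.129×10^-5 + 0.5084 + 0.06019 = 0.5816 K/W
Q = ΔT/ΣR = (241 °C − 30.1 °C)/0.5816 = 363 W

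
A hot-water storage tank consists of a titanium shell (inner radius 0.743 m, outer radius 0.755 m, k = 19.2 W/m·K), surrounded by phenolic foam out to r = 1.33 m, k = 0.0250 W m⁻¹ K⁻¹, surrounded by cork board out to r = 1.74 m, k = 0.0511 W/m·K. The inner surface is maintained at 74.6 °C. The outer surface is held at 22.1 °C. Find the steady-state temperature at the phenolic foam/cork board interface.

T = 29.0 °C

Series thermal resistances, inner to outer:
  R_titanium = (1/0.743 − 1/0.755)/(4πk) = 0.02139/(4π·19.2) = 8.866×10^-5 K/W
  R_phenolic foam = (1/0.755 − 1/1.33)/(4πk) = 0.5726/(4π·0.0250) = 1.823 K/W
  R_cork board = (1/1.33 − 1/1.74)/(4πk) = 0.1772/(4π·0.0511) = 0.2759 K/W
ΣR = 8.866×10^-5 + 1.823 + 0.2759 = 2.099 K/W
Q = ΔT/ΣR = (74.6 °C − 22.1 °C)/2.099 = 25.01 W
From the inner boundary to the phenolic foam/cork board interface, ΣR_partial = 1.823 K/W.
T_interface = T_in − Q·ΣR_partial = 74.6 °C − (25.01)(1.823) = 29.0 °C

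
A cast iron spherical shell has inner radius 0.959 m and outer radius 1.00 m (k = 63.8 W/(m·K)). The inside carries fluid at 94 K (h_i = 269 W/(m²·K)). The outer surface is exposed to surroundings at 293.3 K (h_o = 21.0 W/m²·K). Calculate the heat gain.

Q = 47.9 kW

Resistance network (inner→outer):
  R_conv,in = 1/(4πr²h) = 1/(4π·0.959²·269) = 3.217×10^-4 K/W
  R_cast iron = (1/0.959 − 1/1.00)/(4πk) = 0.04275/(4π·63.8) = 5.333×10^-5 K/W
  R_conv,out = 1/(4πr²h) = 1/(4π·1.00²·21.0) = 0.003789 K/W
ΣR = 3.217×10^-4 + 5.333×10^-5 + 0.003789 = 0.004164 K/W
Q = ΔT/ΣR = (94 K − 293.3 K)/0.004164 = -47900 W
(Negative Q ⇒ heat flows inward; heat gain = 47900 W.)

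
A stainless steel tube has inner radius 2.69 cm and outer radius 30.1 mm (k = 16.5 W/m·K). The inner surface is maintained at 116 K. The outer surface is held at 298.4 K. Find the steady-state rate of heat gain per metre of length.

Q' = 168 kW/m

Q' = 2πk·ΔT/ln(r₂/r₁) = 2π × 16.5 × 182.4 / ln(0.0301/0.0269) = 1.68×10^5 W/m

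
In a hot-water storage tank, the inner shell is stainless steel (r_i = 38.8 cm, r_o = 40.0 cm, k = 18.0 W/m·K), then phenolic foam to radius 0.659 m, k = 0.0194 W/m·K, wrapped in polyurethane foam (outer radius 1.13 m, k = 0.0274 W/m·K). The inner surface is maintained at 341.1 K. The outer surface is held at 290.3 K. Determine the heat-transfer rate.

Resistance network (inner→outer):
  R_stainless steel = (1/0.388 − 1/0.400)/(4πk) = 0.07732/(4π·18.0) = 3.418×10^-4 K/W
  R_phenolic foam = (1/0.400 − 1/0.659)/(4πk) = 0.9825/(4π·0.0194) = 4.030 K/W
  R_polyurethane foam = (1/0.659 − 1/1.13)/(4πk) = 0.6325/(4π·0.0274) = 1.837 K/W
ΣR = 3.418×10^-4 + 4.030 + 1.837 = 5.867 K/W
Q = ΔT/ΣR = (341.1 K − 290.3 K)/5.867 = 8.66 W

Q = 8.66 W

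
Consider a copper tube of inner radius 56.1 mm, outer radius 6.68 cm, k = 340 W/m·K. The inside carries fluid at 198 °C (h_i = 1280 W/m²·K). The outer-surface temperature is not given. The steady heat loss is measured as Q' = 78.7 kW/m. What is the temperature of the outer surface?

T_out = 17.1 °C

Sum the resistances:
  R'_conv,in = 1/(2πr h) = 1/(2π·0.0561·1280) = 0.002216 m·K/W
  R'_copper = ln(0.0668/0.0561)/(2πk) = 0.1746/(2π·340) = 8.172×10^-5 m·K/W
ΣR = 0.002298 m·K/W
ΔT = Q'·ΣR = 78700 × 0.002298 = 180.9 K
Heat flows outward, so T_out = T_in − ΔT = 198 − 180.9 = 17.1 °C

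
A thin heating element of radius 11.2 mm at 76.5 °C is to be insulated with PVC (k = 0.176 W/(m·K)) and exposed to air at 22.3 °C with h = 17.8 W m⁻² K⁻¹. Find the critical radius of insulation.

For a cylinder, r_cr = k_ins/h = 0.176/17.8 = 0.00989 m = 0.989 cm

r_cr = 0.989 cm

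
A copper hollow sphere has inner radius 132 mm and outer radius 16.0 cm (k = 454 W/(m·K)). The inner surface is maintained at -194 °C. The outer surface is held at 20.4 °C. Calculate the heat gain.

Q = 4πk·ΔT/(1/r₁ − 1/r₂) = 4π × 454 × 214.4 / (1/0.132 − 1/0.160) = 9.23×10^5 W

Q = 923 kW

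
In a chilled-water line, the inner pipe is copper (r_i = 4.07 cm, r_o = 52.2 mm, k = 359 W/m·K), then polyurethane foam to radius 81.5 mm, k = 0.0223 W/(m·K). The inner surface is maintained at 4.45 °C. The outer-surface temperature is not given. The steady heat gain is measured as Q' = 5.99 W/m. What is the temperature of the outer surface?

Sum the resistances:
  R'_copper = ln(0.0522/0.0407)/(2πk) = 0.2489/(2π·359) = 1.103×10^-4 m·K/W
  R'_polyurethane foam = ln(0.0815/0.0522)/(2πk) = 0.4455/(2π·0.0223) = 3.180 m·K/W
ΣR = 3.180 m·K/W
ΔT = Q'·ΣR = 5.99 × 3.180 = 19.05 K
Heat flows inward, so T_out = T_in + ΔT = 4.45 + 19.05 = 23.5 °C

T_out = 23.5 °C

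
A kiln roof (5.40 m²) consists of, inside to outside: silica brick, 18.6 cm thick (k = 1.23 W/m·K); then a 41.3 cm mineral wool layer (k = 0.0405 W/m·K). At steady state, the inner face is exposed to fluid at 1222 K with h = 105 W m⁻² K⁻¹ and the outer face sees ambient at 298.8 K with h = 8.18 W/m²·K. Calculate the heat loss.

Treat each layer as a resistance in series:
  R_conv,in = 1/(hA) = 1/(105·5.40) = 0.001764 K/W
  R_silica brick = L/(kA) = 0.186/(1.23·5.40) = 0.02800 K/W
  R_mineral wool = L/(kA) = 0.413/(0.0405·5.40) = 1.888 K/W
  R_conv,out = 1/(hA) = 1/(8.18·5.40) = 0.02264 K/W
ΣR = 0.001764 + 0.02800 + 1.888 + 0.02264 = 1.940 K/W
Q = ΔT/ΣR = (1222 K − 298.8 K)/1.940 = 476 W

Q = 476 W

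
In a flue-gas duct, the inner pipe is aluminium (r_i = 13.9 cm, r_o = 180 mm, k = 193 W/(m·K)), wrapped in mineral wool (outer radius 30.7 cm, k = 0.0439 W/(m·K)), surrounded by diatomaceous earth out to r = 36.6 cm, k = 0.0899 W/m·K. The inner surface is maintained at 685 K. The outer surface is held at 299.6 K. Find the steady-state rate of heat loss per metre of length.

Q' = 172 W/m

Treat each layer as a resistance in series:
  R'_aluminium = ln(0.180/0.139)/(2πk) = 0.2585/(2π·193) = 2.132×10^-4 m·K/W
  R'_mineral wool = ln(0.307/0.180)/(2πk) = 0.5339/(2π·0.0439) = 1.936 m·K/W
  R'_diatomaceous earth = ln(0.366/0.307)/(2πk) = 0.1758/(2π·0.0899) = 0.3112 m·K/W
ΣR = 2.132×10^-4 + 1.936 + 0.3112 = 2.247 m·K/W
Q' = ΔT/ΣR = (685 K − 299.6 K)/2.247 = 172 W/m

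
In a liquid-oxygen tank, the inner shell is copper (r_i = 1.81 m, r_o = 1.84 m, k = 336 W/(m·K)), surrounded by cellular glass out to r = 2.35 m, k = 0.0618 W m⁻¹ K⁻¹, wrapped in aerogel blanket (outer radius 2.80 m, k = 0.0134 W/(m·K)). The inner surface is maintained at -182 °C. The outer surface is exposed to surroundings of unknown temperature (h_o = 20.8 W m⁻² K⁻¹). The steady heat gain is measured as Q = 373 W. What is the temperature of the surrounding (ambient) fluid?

T_out = 26.3 °C

Sum the resistances:
  R_copper = (1/1.81 − 1/1.84)/(4πk) = 0.009008/(4π·336) = 2.133×10^-6 K/W
  R_cellular glass = (1/1.84 − 1/2.35)/(4πk) = 0.1179/(4π·0.0618) = 0.1519 K/W
  R_aerogel blanket = (1/2.35 − 1/2.80)/(4πk) = 0.06839/(4π·0.0134) = 0.4061 K/W
  R_conv,out = 1/(4πr²h) = 1/(4π·2.80²·20.8) = 4.880×10^-4 K/W
ΣR = 0.5585 K/W
ΔT = Q·ΣR = 373 × 0.5585 = 208.3 K
Heat flows inward, so T_out = T_in + ΔT = -182 + 208.3 = 26.3 °C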